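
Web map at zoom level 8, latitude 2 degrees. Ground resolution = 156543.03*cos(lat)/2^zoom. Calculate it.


res = 156543.03 * cos(2) / 2^8 = 156543.03 * 0.99939083 / 256 = 611.12 m/pixel

611.12 m/pixel


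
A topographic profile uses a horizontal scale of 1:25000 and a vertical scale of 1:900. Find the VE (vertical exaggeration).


VE = horizontal_scale / vertical_scale = 25000 / 900 ≈ 27.8

27.8x


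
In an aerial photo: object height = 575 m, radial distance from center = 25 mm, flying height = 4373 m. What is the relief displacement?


d = h * r / H = 575 * 25 / 4373 = 3.29 mm

3.29 mm


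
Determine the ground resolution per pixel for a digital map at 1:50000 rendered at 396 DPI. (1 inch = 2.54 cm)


pixel_cm = 2.54 / 396 ≈ 0.006414 cm
ground = pixel_cm * 50000 / 100 = 2.54 * 50000 / (396 * 100) = 127000 / 39600 ≈ 3.21 m

3.21 m


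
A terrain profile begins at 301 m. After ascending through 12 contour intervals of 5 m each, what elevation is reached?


elevation = 301 + 12 * 5 = 361 m

361 m


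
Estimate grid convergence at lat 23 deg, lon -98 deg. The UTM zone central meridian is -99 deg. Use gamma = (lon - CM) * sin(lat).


gamma = (-98 - -99) * sin(23) = 1 * 0.390731 = 0.391 degrees

0.391 degrees


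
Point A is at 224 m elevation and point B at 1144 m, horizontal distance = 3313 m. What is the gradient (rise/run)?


gradient = (1144 - 224) / 3313 = 920 / 3313 = 0.2777

0.2777


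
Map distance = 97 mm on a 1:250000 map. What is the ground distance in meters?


ground = 97 mm * 250000 / 1000 = 24250.0 m

24250.0 m


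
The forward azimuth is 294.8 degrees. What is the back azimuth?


back azimuth = (294.8 + 180) mod 360 = 114.8 degrees

114.8 degrees


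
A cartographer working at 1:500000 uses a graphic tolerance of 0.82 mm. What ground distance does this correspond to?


ground = 0.82 mm * 500000 / 1000 = 410.0 m

410.0 m


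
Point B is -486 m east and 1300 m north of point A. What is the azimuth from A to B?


az = atan2(-486, 1300) = -20.5 deg
adjusted to 0-360: 339.5 degrees

339.5 degrees


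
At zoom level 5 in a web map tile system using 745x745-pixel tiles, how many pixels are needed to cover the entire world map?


tiles per axis = 2^5 = 32
total tiles = 32^2 = 1024
pixels per axis = 32 * 745 = 23840
total pixels = 23840^2 = 568345600

568345600 pixels


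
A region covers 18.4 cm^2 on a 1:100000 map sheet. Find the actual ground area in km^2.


ground_area = 18.4 * (100000/100)^2 = 18400000.0 m^2 = 18.4 km^2

18.4 km^2


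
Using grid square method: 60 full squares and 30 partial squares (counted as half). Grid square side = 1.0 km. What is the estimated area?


effective squares = 60 + 30 * 0.5 = 75.0
area = 75.0 * 1.0 = 75.0 km^2

75.0 km^2


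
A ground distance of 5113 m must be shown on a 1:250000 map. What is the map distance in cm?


map_cm = 5113 * 100 / 250000 = 2.0452 cm ≈ 2.05 cm

2.05 cm


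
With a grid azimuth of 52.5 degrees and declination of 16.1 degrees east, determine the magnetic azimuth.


magnetic azimuth = grid azimuth - declination (east +ve)
mag_az = 52.5 - 16.1 = 36.4 degrees

36.4 degrees


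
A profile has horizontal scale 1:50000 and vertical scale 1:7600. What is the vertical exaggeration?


VE = horizontal_scale / vertical_scale = 50000 / 7600 ≈ 6.6

6.6x


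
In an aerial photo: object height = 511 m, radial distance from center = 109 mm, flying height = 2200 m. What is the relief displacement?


d = h * r / H = 511 * 109 / 2200 = 25.32 mm

25.32 mm


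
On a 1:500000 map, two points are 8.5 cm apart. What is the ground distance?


ground = 8.5 cm * 500000 / 100 = 42500.0 m = 42.5 km

42.5 km


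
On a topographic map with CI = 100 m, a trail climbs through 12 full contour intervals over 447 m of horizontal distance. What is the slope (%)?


elevation change = 12 * 100 = 1200 m
slope = 1200 / 447 * 100 = 268.5%

268.5%


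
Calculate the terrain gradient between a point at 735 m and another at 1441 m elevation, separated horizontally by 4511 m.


gradient = (1441 - 735) / 4511 = 706 / 4511 = 0.1565

0.1565


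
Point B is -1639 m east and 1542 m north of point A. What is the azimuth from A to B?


az = atan2(-1639, 1542) = -46.7 deg
adjusted to 0-360: 313.3 degrees

313.3 degrees


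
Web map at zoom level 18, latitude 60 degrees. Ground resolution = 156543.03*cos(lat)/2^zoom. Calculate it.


res = 156543.03 * cos(60) / 2^18 = 156543.03 * 0.5 / 262144 = 0.3 m/pixel

0.3 m/pixel


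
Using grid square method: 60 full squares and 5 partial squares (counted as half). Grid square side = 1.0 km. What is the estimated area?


effective squares = 60 + 5 * 0.5 = 62.5
area = 62.5 * 1.0 = 62.5 km^2

62.5 km^2


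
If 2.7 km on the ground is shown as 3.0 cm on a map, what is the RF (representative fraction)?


ground = 2.7 km = 270000 cm; RF denominator = ground / map = 270000 / 3.0 = 90000; RF = 1:90000

1:90000


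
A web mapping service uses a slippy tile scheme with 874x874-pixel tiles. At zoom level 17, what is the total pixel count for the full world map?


tiles per axis = 2^17 = 131072
total tiles = 131072^2 = 17179869184
pixels per axis = 131072 * 874 = 114556928
total pixels = 114556928^2 = 13123289752797184

13123289752797184 pixels


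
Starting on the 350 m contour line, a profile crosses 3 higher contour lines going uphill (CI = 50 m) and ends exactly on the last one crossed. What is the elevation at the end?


elevation = 350 + 3 * 50 = 500 m

500 m


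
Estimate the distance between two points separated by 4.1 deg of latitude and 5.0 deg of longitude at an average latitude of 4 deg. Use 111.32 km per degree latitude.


dlat_km = 4.1 * 111.32 = 456.412
dlon_km = 5.0 * 111.32 * cos(4) ≈ 555.244
dist = sqrt(456.412^2 + 555.244^2) ≈ 718.8 km

718.8 km


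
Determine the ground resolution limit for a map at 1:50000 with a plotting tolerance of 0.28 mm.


ground = 0.28 mm * 50000 / 1000 = 14.0 m

14.0 m


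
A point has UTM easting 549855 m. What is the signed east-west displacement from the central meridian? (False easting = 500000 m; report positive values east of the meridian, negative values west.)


displacement = 549855 - 500000 = 49855 m

49855 m


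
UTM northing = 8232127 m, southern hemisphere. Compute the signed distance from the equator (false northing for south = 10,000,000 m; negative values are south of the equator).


For southern: actual = 8232127 - 10000000 = -1767873 m

-1767873 m


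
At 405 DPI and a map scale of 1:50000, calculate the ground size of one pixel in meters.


pixel_cm = 2.54 / 405 ≈ 0.006272 cm
ground = pixel_cm * 50000 / 100 = 2.54 * 50000 / (405 * 100) = 127000 / 40500 ≈ 3.14 m

3.14 m


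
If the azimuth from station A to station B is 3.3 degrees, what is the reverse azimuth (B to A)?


back azimuth = (3.3 + 180) mod 360 = 183.3 degrees

183.3 degrees


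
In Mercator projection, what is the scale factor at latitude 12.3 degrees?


SF = 1 / cos(12.3) = 1 / 0.977046 = 1.023

1.023


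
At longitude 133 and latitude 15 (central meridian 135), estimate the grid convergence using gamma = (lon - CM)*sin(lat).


gamma = (133 - 135) * sin(15) = -2 * 0.258819 = -0.518 degrees

-0.518 degrees


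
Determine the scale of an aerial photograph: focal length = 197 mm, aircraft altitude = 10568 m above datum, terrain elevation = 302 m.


scale = f / (H - h) = 197 mm / 10266 m = 197 / 10266000 = 1:52112

1:52112


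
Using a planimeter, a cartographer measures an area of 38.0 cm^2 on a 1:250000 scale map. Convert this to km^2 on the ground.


ground_area = 38.0 * (250000/100)^2 = 237500000.0 m^2 = 237.5 km^2

237.5 km^2


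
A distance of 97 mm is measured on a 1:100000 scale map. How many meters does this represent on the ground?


ground = 97 mm * 100000 / 1000 = 9700.0 m

9700.0 m


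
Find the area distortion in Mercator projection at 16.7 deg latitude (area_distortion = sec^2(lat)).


area_distortion = 1/cos^2(16.7) = 1.09

1.09


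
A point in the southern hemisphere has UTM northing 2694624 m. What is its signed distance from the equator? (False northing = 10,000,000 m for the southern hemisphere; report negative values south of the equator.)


For southern: actual = 2694624 - 10000000 = -7305376 m

-7305376 m


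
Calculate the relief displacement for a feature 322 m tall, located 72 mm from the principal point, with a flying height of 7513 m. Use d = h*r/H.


d = h * r / H = 322 * 72 / 7513 = 3.09 mm

3.09 mm


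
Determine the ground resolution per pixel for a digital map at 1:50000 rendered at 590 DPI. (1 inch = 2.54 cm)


pixel_cm = 2.54 / 590 ≈ 0.004305 cm
ground = pixel_cm * 50000 / 100 = 2.54 * 50000 / (590 * 100) = 127000 / 59000 ≈ 2.15 m

2.15 m


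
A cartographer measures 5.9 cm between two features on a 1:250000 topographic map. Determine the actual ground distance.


ground = 5.9 cm * 250000 / 100 = 14750.0 m = 14.75 km

14.75 km


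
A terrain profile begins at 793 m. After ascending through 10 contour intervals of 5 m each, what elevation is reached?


elevation = 793 + 10 * 5 = 843 m

843 m


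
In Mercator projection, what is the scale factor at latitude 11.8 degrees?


SF = 1 / cos(11.8) = 1 / 0.978867 = 1.022

1.022


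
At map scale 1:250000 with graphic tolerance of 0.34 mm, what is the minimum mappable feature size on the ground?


ground = 0.34 mm * 250000 / 1000 = 85.0 m

85.0 m


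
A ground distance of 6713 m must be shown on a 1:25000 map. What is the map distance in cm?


map_cm = 6713 * 100 / 25000 = 26.852 cm ≈ 26.85 cm

26.85 cm


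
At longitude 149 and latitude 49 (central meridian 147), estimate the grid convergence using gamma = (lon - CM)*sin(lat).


gamma = (149 - 147) * sin(49) = 2 * 0.75471 = 1.509 degrees

1.509 degrees


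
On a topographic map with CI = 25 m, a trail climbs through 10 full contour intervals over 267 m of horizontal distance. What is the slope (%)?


elevation change = 10 * 25 = 250 m
slope = 250 / 267 * 100 = 93.6%

93.6%


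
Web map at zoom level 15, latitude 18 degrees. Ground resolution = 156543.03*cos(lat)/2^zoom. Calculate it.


res = 156543.03 * cos(18) / 2^15 = 156543.03 * 0.95105652 / 32768 = 4.54 m/pixel

4.54 m/pixel


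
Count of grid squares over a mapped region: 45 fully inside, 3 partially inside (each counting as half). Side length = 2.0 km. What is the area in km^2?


effective squares = 45 + 3 * 0.5 = 46.5
area = 46.5 * 4.0 = 186.0 km^2

186.0 km^2


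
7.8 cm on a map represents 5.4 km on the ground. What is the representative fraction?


ground = 5.4 km = 540000 cm; RF denominator = ground / map = 540000 / 7.8 ≈ 69231; RF = 1:69231

1:69231


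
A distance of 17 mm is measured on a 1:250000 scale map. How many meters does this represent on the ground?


ground = 17 mm * 250000 / 1000 = 4250.0 m

4250.0 m


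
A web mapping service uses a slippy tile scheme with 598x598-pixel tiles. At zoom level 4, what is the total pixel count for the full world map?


tiles per axis = 2^4 = 16
total tiles = 16^2 = 256
pixels per axis = 16 * 598 = 9568
total pixels = 9568^2 = 91546624

91546624 pixels


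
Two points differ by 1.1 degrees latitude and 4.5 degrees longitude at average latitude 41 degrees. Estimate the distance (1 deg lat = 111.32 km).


dlat_km = 1.1 * 111.32 = 122.452
dlon_km = 4.5 * 111.32 * cos(41) ≈ 378.064
dist = sqrt(122.452^2 + 378.064^2) ≈ 397.4 km

397.4 km


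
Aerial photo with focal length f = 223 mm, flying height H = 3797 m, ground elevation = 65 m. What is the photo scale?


scale = f / (H - h) = 223 mm / 3732 m = 223 / 3732000 = 1:16735

1:16735


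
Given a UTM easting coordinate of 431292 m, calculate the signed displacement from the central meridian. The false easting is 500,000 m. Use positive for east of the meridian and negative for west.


displacement = 431292 - 500000 = -68708 m

-68708 m


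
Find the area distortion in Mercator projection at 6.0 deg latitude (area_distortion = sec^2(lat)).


area_distortion = 1/cos^2(6.0) = 1.011

1.011


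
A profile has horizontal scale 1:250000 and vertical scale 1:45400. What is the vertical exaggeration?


VE = horizontal_scale / vertical_scale = 250000 / 45400 ≈ 5.5

5.5x


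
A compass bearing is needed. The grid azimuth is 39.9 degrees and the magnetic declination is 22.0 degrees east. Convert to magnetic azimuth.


magnetic azimuth = grid azimuth - declination (east +ve)
mag_az = 39.9 - 22.0 = 17.9 degrees

17.9 degrees


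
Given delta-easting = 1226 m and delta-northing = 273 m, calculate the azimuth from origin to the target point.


az = atan2(1226, 273) = 77.4 deg
adjusted to 0-360: 77.4 degrees

77.4 degrees


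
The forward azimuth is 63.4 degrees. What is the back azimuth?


back azimuth = (63.4 + 180) mod 360 = 243.4 degrees

243.4 degrees


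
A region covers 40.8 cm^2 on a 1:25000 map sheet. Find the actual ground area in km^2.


ground_area = 40.8 * (25000/100)^2 = 2550000.0 m^2 = 2.55 km^2

2.55 km^2


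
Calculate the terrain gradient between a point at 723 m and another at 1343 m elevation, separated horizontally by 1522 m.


gradient = (1343 - 723) / 1522 = 620 / 1522 = 0.4074

0.4074


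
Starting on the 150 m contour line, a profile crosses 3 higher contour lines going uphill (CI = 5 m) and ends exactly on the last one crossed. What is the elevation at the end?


elevation = 150 + 3 * 5 = 165 m

165 m


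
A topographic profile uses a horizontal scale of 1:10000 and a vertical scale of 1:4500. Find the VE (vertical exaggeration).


VE = horizontal_scale / vertical_scale = 10000 / 4500 ≈ 2.2

2.2x


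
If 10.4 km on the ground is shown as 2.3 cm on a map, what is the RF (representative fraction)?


ground = 10.4 km = 1040000 cm; RF denominator = ground / map = 1040000 / 2.3 ≈ 452174; RF = 1:452174

1:452174


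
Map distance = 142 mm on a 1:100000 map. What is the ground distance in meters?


ground = 142 mm * 100000 / 1000 = 14200.0 m

14200.0 m


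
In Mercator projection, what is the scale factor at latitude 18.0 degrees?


SF = 1 / cos(18.0) = 1 / 0.951057 = 1.051

1.051


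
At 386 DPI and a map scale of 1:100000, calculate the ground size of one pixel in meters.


pixel_cm = 2.54 / 386 ≈ 0.00658 cm
ground = pixel_cm * 100000 / 100 = 2.54 * 100000 / (386 * 100) = 254000 / 38600 ≈ 6.58 m

6.58 m


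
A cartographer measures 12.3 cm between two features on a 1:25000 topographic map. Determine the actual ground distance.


ground = 12.3 cm * 25000 / 100 = 3075.0 m = 3.075 km

3.075 km


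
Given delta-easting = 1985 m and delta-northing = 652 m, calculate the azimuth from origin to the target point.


az = atan2(1985, 652) = 71.8 deg
adjusted to 0-360: 71.8 degrees

71.8 degrees


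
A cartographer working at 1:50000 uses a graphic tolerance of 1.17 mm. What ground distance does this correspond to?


ground = 1.17 mm * 50000 / 1000 = 58.5 m

58.5 m


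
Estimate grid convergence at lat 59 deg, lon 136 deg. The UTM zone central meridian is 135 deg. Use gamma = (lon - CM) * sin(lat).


gamma = (136 - 135) * sin(59) = 1 * 0.857167 = 0.857 degrees

0.857 degrees


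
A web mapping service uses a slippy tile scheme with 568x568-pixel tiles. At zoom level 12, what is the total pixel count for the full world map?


tiles per axis = 2^12 = 4096
total tiles = 4096^2 = 16777216
pixels per axis = 4096 * 568 = 2326528
total pixels = 2326528^2 = 5412732534784

5412732534784 pixels


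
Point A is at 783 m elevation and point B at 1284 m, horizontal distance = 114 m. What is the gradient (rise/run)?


gradient = (1284 - 783) / 114 = 501 / 114 = 4.3947

4.3947


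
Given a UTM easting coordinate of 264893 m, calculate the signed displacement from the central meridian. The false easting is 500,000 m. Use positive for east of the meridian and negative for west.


displacement = 264893 - 500000 = -235107 m

-235107 m


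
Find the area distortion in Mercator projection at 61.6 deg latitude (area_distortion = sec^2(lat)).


area_distortion = 1/cos^2(61.6) = 4.421

4.421


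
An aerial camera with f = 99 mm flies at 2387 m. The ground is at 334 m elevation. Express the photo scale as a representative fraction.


scale = f / (H - h) = 99 mm / 2053 m = 99 / 2053000 = 1:20737

1:20737


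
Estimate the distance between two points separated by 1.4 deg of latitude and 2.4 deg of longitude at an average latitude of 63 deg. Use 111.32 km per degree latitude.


dlat_km = 1.4 * 111.32 = 155.848
dlon_km = 2.4 * 111.32 * cos(63) ≈ 121.292
dist = sqrt(155.848^2 + 121.292^2) ≈ 197.5 km

197.5 km


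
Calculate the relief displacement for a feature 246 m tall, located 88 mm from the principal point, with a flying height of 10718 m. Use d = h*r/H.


d = h * r / H = 246 * 88 / 10718 = 2.02 mm

2.02 mm


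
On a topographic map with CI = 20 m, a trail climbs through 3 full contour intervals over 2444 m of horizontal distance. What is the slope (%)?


elevation change = 3 * 20 = 60 m
slope = 60 / 2444 * 100 = 2.5%

2.5%


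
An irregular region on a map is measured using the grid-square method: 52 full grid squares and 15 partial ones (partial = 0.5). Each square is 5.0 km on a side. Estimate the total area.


effective squares = 52 + 15 * 0.5 = 59.5
area = 59.5 * 25.0 = 1487.5 km^2

1487.5 km^2


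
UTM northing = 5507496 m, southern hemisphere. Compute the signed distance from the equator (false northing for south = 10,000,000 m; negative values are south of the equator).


For southern: actual = 5507496 - 10000000 = -4492504 m

-4492504 m


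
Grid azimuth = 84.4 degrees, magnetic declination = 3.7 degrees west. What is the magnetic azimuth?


magnetic azimuth = grid azimuth - declination (east +ve)
mag_az = 84.4 - -3.7 = 88.1 degrees

88.1 degrees


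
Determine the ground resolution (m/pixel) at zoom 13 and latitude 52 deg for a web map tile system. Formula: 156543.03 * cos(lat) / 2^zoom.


res = 156543.03 * cos(52) / 2^13 = 156543.03 * 0.61566148 / 8192 = 11.76 m/pixel

11.76 m/pixel


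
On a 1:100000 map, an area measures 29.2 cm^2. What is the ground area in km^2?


ground_area = 29.2 * (100000/100)^2 = 29200000.0 m^2 = 29.2 km^2

29.2 km^2


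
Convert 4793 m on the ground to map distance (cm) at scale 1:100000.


map_cm = 4793 * 100 / 100000 = 4.793 cm ≈ 4.79 cm

4.79 cm


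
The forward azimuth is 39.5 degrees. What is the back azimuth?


back azimuth = (39.5 + 180) mod 360 = 219.5 degrees

219.5 degrees


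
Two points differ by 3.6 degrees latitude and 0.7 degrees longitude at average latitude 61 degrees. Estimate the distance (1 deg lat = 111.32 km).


dlat_km = 3.6 * 111.32 = 400.752
dlon_km = 0.7 * 111.32 * cos(61) ≈ 37.778
dist = sqrt(400.752^2 + 37.778^2) ≈ 402.5 km

402.5 km


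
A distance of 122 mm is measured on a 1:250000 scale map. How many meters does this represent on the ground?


ground = 122 mm * 250000 / 1000 = 30500.0 m

30500.0 m


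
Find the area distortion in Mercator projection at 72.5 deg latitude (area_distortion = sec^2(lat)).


area_distortion = 1/cos^2(72.5) = 11.059

11.059


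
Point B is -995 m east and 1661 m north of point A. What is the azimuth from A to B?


az = atan2(-995, 1661) = -30.9 deg
adjusted to 0-360: 329.1 degrees

329.1 degrees


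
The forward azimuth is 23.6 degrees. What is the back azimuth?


back azimuth = (23.6 + 180) mod 360 = 203.6 degrees

203.6 degrees


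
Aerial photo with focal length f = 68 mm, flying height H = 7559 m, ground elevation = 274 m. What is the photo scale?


scale = f / (H - h) = 68 mm / 7285 m = 68 / 7285000 = 1:107132

1:107132


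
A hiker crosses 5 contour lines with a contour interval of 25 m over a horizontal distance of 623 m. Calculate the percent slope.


elevation change = 5 * 25 = 125 m
slope = 125 / 623 * 100 = 20.1%

20.1%


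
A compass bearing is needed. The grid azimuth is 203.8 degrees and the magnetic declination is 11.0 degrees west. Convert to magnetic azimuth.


magnetic azimuth = grid azimuth - declination (east +ve)
mag_az = 203.8 - -11.0 = 214.8 degrees

214.8 degrees


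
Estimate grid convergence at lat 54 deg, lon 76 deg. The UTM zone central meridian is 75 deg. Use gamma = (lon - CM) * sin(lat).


gamma = (76 - 75) * sin(54) = 1 * 0.809017 = 0.809 degrees

0.809 degrees


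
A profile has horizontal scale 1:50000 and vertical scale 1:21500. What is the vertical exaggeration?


VE = horizontal_scale / vertical_scale = 50000 / 21500 ≈ 2.3

2.3x


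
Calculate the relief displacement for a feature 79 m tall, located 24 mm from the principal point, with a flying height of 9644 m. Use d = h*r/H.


d = h * r / H = 79 * 24 / 9644 = 0.2 mm

0.2 mm


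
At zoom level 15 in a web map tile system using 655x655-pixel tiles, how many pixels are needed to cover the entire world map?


tiles per axis = 2^15 = 32768
total tiles = 32768^2 = 1073741824
pixels per axis = 32768 * 655 = 21463040
total pixels = 21463040^2 = 460662086041600

460662086041600 pixels


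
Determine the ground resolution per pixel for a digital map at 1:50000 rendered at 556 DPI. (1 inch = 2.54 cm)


pixel_cm = 2.54 / 556 ≈ 0.004568 cm
ground = pixel_cm * 50000 / 100 = 2.54 * 50000 / (556 * 100) = 127000 / 55600 ≈ 2.28 m

2.28 m


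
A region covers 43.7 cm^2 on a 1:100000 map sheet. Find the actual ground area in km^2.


ground_area = 43.7 * (100000/100)^2 = 43700000.0 m^2 = 43.7 km^2

43.7 km^2


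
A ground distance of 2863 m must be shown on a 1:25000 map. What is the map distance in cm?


map_cm = 2863 * 100 / 25000 = 11.452 cm ≈ 11.45 cm

11.45 cm


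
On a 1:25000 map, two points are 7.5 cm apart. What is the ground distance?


ground = 7.5 cm * 25000 / 100 = 1875.0 m = 1.875 km

1.875 km


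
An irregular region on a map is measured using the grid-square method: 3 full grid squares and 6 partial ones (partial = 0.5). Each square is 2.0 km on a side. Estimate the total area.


effective squares = 3 + 6 * 0.5 = 6.0
area = 6.0 * 4.0 = 24.0 km^2

24.0 km^2


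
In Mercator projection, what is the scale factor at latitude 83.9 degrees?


SF = 1 / cos(83.9) = 1 / 0.106264 = 9.411

9.411


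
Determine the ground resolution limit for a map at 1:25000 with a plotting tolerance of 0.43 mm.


ground = 0.43 mm * 25000 / 1000 = 10.75 m

10.75 m


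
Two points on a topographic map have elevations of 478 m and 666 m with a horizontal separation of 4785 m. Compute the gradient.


gradient = (666 - 478) / 4785 = 188 / 4785 = 0.0393

0.0393


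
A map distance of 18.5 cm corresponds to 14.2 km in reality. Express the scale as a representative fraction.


ground = 14.2 km = 1420000 cm; RF denominator = ground / map = 1420000 / 18.5 ≈ 76757; RF = 1:76757

1:76757


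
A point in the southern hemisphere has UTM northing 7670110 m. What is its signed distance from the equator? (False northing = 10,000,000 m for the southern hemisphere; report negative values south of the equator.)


For southern: actual = 7670110 - 10000000 = -2329890 m

-2329890 m


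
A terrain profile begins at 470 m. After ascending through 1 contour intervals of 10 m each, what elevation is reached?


elevation = 470 + 1 * 10 = 480 m

480 m


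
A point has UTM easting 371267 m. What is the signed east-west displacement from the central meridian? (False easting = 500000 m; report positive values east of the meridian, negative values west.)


displacement = 371267 - 500000 = -128733 m

-128733 m


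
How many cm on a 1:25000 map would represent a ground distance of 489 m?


map_cm = 489 * 100 / 25000 = 1.956 cm ≈ 1.96 cm

1.96 cm


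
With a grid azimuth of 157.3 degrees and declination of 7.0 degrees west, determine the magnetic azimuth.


magnetic azimuth = grid azimuth - declination (east +ve)
mag_az = 157.3 - -7.0 = 164.3 degrees

164.3 degrees


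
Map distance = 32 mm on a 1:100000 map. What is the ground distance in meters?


ground = 32 mm * 100000 / 1000 = 3200.0 m

3200.0 m


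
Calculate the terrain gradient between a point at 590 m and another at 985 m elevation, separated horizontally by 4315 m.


gradient = (985 - 590) / 4315 = 395 / 4315 = 0.0915

0.0915


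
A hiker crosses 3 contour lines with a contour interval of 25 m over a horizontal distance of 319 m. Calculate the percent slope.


elevation change = 3 * 25 = 75 m
slope = 75 / 319 * 100 = 23.5%

23.5%


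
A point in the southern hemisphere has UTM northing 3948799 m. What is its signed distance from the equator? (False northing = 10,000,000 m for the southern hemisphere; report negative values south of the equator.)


For southern: actual = 3948799 - 10000000 = -6051201 m

-6051201 m


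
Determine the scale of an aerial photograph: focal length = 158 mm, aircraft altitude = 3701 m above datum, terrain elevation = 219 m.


scale = f / (H - h) = 158 mm / 3482 m = 158 / 3482000 = 1:22038

1:22038


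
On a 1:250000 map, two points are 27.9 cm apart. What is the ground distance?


ground = 27.9 cm * 250000 / 100 = 69750.0 m = 69.75 km

69.75 km


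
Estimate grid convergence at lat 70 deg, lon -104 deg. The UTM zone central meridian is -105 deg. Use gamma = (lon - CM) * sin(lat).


gamma = (-104 - -105) * sin(70) = 1 * 0.939693 = 0.94 degrees

0.94 degrees


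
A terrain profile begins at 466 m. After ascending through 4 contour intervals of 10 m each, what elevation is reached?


elevation = 466 + 4 * 10 = 506 m

506 m


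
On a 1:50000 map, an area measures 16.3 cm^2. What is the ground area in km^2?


ground_area = 16.3 * (50000/100)^2 = 4075000.0 m^2 = 4.075 km^2

4.075 km^2


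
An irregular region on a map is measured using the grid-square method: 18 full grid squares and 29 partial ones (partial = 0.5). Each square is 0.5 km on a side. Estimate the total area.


effective squares = 18 + 29 * 0.5 = 32.5
area = 32.5 * 0.25 = 8.125 km^2

8.125 km^2


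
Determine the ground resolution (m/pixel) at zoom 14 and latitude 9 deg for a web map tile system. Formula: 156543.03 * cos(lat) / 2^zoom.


res = 156543.03 * cos(9) / 2^14 = 156543.03 * 0.98768834 / 16384 = 9.44 m/pixel

9.44 m/pixel


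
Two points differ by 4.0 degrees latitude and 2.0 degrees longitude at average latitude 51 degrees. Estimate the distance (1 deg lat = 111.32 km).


dlat_km = 4.0 * 111.32 = 445.28
dlon_km = 2.0 * 111.32 * cos(51) ≈ 140.112
dist = sqrt(445.28^2 + 140.112^2) ≈ 466.8 km

466.8 km


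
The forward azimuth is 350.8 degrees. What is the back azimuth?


back azimuth = (350.8 + 180) mod 360 = 170.8 degrees

170.8 degrees


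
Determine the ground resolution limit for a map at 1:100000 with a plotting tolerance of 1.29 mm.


ground = 1.29 mm * 100000 / 1000 = 129.0 m

129.0 m


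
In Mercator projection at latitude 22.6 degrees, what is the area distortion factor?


area_distortion = 1/cos^2(22.6) = 1.173

1.173


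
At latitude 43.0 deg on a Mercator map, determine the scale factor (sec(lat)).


SF = 1 / cos(43.0) = 1 / 0.731354 = 1.367

1.367


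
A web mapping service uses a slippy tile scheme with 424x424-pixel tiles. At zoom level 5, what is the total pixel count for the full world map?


tiles per axis = 2^5 = 32
total tiles = 32^2 = 1024
pixels per axis = 32 * 424 = 13568
total pixels = 13568^2 = 184090624

184090624 pixels


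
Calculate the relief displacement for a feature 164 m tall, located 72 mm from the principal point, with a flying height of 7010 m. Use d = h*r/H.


d = h * r / H = 164 * 72 / 7010 = 1.68 mm

1.68 mm


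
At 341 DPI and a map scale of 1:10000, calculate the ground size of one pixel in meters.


pixel_cm = 2.54 / 341 ≈ 0.007449 cm
ground = pixel_cm * 10000 / 100 = 2.54 * 10000 / (341 * 100) = 25400 / 34100 ≈ 0.74 m

0.74 m


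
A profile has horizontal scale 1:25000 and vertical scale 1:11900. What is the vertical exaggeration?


VE = horizontal_scale / vertical_scale = 25000 / 11900 ≈ 2.1

2.1x


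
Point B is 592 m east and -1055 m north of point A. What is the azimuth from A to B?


az = atan2(592, -1055) = 150.7 deg
adjusted to 0-360: 150.7 degrees

150.7 degrees


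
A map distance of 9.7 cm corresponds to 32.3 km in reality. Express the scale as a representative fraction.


ground = 32.3 km = 3230000 cm; RF denominator = ground / map = 3230000 / 9.7 ≈ 332990; RF = 1:332990

1:332990


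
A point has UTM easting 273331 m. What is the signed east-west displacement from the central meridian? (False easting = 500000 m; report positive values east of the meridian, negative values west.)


displacement = 273331 - 500000 = -226669 m

-226669 m


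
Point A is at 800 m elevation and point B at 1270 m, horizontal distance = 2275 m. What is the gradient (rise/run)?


gradient = (1270 - 800) / 2275 = 470 / 2275 = 0.2066

0.2066


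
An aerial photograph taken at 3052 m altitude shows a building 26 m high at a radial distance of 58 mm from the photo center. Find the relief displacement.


d = h * r / H = 26 * 58 / 3052 = 0.49 mm

0.49 mm


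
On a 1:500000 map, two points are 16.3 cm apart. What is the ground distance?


ground = 16.3 cm * 500000 / 100 = 81500.0 m = 81.5 km

81.5 km


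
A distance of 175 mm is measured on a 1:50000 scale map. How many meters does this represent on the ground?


ground = 175 mm * 50000 / 1000 = 8750.0 m

8750.0 m


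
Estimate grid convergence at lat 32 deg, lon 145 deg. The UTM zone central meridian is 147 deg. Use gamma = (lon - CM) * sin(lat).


gamma = (145 - 147) * sin(32) = -2 * 0.529919 = -1.06 degrees

-1.06 degrees


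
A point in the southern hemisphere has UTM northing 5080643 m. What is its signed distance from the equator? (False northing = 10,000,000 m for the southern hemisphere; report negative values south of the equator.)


For southern: actual = 5080643 - 10000000 = -4919357 m

-4919357 m


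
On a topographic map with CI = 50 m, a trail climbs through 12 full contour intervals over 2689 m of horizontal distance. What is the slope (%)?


elevation change = 12 * 50 = 600 m
slope = 600 / 2689 * 100 = 22.3%

22.3%


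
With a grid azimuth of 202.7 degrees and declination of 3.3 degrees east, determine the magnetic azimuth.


magnetic azimuth = grid azimuth - declination (east +ve)
mag_az = 202.7 - 3.3 = 199.4 degrees

199.4 degrees


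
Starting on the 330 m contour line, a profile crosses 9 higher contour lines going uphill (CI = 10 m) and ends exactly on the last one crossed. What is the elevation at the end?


elevation = 330 + 9 * 10 = 420 m

420 m


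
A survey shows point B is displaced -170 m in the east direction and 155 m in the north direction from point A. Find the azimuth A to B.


az = atan2(-170, 155) = -47.6 deg
adjusted to 0-360: 312.4 degrees

312.4 degrees


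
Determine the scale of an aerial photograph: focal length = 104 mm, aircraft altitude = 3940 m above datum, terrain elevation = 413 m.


scale = f / (H - h) = 104 mm / 3527 m = 104 / 3527000 = 1:33913

1:33913


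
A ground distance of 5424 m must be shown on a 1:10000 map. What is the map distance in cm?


map_cm = 5424 * 100 / 10000 = 54.24 cm

54.24 cm


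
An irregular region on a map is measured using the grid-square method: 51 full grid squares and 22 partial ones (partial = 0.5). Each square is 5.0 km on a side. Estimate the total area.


effective squares = 51 + 22 * 0.5 = 62.0
area = 62.0 * 25.0 = 1550.0 km^2

1550.0 km^2


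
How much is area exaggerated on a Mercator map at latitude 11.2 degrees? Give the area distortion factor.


area_distortion = 1/cos^2(11.2) = 1.039

1.039


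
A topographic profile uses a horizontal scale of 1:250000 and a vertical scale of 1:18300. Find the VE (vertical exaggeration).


VE = horizontal_scale / vertical_scale = 250000 / 18300 ≈ 13.7

13.7x


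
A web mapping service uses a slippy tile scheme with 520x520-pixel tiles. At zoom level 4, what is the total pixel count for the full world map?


tiles per axis = 2^4 = 16
total tiles = 16^2 = 256
pixels per axis = 16 * 520 = 8320
total pixels = 8320^2 = 69222400

69222400 pixels


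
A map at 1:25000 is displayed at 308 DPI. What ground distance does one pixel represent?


pixel_cm = 2.54 / 308 ≈ 0.008247 cm
ground = pixel_cm * 25000 / 100 = 2.54 * 25000 / (308 * 100) = 63500 / 30800 ≈ 2.06 m

2.06 m


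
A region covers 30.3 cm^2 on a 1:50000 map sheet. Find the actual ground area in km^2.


ground_area = 30.3 * (50000/100)^2 = 7575000.0 m^2 = 7.575 km^2

7.575 km^2


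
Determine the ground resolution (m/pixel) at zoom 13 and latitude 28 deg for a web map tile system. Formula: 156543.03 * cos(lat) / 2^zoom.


res = 156543.03 * cos(28) / 2^13 = 156543.03 * 0.88294759 / 8192 = 16.87 m/pixel

16.87 m/pixel


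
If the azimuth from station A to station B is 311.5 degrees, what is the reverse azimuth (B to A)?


back azimuth = (311.5 + 180) mod 360 = 131.5 degrees

131.5 degrees


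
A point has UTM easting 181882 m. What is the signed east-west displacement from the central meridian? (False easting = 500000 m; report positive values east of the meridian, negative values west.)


displacement = 181882 - 500000 = -318118 m

-318118 m


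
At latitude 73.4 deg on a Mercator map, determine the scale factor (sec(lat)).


SF = 1 / cos(73.4) = 1 / 0.285688 = 3.5

3.5


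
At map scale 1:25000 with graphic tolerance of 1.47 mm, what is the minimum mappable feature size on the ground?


ground = 1.47 mm * 25000 / 1000 = 36.75 m

36.75 m


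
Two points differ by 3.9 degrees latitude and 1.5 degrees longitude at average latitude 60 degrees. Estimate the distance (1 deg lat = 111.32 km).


dlat_km = 3.9 * 111.32 = 434.148
dlon_km = 1.5 * 111.32 * cos(60) ≈ 83.49
dist = sqrt(434.148^2 + 83.49^2) ≈ 442.1 km

442.1 km


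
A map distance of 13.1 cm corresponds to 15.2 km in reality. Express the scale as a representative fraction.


ground = 15.2 km = 1520000 cm; RF denominator = ground / map = 1520000 / 13.1 ≈ 116031; RF = 1:116031

1:116031


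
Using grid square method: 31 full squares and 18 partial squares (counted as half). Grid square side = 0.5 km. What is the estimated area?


effective squares = 31 + 18 * 0.5 = 40.0
area = 40.0 * 0.25 = 10.0 km^2

10.0 km^2


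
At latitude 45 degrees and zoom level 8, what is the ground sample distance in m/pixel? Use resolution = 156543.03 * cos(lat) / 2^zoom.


res = 156543.03 * cos(45) / 2^8 = 156543.03 * 0.70710678 / 256 = 432.39 m/pixel

432.39 m/pixel


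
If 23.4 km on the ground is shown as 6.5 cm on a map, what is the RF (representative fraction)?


ground = 23.4 km = 2340000 cm; RF denominator = ground / map = 2340000 / 6.5 = 360000; RF = 1:360000

1:360000


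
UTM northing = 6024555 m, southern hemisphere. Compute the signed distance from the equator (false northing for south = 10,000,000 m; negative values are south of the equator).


For southern: actual = 6024555 - 10000000 = -3975445 m

-3975445 m


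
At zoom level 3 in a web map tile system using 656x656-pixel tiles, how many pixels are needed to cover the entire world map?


tiles per axis = 2^3 = 8
total tiles = 8^2 = 64
pixels per axis = 8 * 656 = 5248
total pixels = 5248^2 = 27541504

27541504 pixels


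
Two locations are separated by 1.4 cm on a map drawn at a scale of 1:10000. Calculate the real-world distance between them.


ground = 1.4 cm * 10000 / 100 = 140.0 m

140.0 m


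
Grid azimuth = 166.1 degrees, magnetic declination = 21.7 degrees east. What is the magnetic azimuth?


magnetic azimuth = grid azimuth - declination (east +ve)
mag_az = 166.1 - 21.7 = 144.4 degrees

144.4 degrees


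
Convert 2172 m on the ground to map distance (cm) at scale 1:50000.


map_cm = 2172 * 100 / 50000 = 4.344 cm ≈ 4.34 cm

4.34 cm


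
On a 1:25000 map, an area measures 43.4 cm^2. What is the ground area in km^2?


ground_area = 43.4 * (25000/100)^2 = 2712500.0 m^2 = 2.7125 km^2 ≈ 2.713 km^2

2.713 km^2


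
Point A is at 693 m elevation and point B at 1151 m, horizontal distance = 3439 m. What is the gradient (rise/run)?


gradient = (1151 - 693) / 3439 = 458 / 3439 = 0.1332

0.1332


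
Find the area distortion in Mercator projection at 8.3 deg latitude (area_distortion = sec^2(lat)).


area_distortion = 1/cos^2(8.3) = 1.021

1.021


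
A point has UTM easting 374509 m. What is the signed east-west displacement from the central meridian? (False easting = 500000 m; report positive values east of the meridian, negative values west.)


displacement = 374509 - 500000 = -125491 m

-125491 m


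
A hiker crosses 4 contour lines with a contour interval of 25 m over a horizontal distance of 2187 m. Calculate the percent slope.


elevation change = 4 * 25 = 100 m
slope = 100 / 2187 * 100 = 4.6%

4.6%


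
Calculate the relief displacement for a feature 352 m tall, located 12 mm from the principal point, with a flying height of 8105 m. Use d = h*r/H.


d = h * r / H = 352 * 12 / 8105 = 0.52 mm

0.52 mm


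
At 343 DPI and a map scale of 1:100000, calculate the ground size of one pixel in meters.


pixel_cm = 2.54 / 343 ≈ 0.007405 cm
ground = pixel_cm * 100000 / 100 = 2.54 * 100000 / (343 * 100) = 254000 / 34300 ≈ 7.41 m

7.41 m


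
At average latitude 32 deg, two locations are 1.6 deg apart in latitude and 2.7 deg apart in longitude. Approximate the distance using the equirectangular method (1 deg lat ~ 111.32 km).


dlat_km = 1.6 * 111.32 = 178.112
dlon_km = 2.7 * 111.32 * cos(32) ≈ 254.893
dist = sqrt(178.112^2 + 254.893^2) ≈ 311.0 km

311.0 km


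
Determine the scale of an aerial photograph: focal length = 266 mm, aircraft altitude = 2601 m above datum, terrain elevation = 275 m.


scale = f / (H - h) = 266 mm / 2326 m = 266 / 2326000 = 1:8744

1:8744


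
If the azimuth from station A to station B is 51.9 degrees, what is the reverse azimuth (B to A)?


back azimuth = (51.9 + 180) mod 360 = 231.9 degrees

231.9 degrees


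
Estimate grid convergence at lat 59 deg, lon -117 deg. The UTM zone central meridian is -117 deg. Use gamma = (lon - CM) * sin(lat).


gamma = (-117 - -117) * sin(59) = 0 * 0.857167 = 0.0 degrees

0.0 degrees


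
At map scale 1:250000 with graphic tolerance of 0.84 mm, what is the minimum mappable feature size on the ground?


ground = 0.84 mm * 250000 / 1000 = 210.0 m

210.0 m


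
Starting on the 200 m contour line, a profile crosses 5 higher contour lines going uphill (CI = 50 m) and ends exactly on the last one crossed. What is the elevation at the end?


elevation = 200 + 5 * 50 = 450 m

450 m


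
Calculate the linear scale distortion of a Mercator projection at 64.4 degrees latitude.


SF = 1 / cos(64.4) = 1 / 0.432086 = 2.314

2.314


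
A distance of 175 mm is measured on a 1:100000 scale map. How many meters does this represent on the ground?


ground = 175 mm * 100000 / 1000 = 17500.0 m

17500.0 m


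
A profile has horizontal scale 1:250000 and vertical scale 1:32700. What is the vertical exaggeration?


VE = horizontal_scale / vertical_scale = 250000 / 32700 ≈ 7.6

7.6x


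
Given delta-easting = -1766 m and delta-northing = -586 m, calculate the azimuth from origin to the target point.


az = atan2(-1766, -586) = -108.4 deg
adjusted to 0-360: 251.6 degrees

251.6 degrees
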